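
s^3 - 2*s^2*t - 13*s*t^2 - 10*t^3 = (s - 5*t)*(s + t)*(s + 2*t)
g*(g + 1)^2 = g^3 + 2*g^2 + g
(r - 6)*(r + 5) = r^2 - r - 30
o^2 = o^2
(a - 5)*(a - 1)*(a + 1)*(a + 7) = a^4 + 2*a^3 - 36*a^2 - 2*a + 35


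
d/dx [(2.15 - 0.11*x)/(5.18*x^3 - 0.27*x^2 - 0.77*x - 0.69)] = (1.1396*x^3 - 33.4407*x^2 + 1.161*x + 1.7314)/(26.8324*x^6 - 2.7972*x^5 - 7.9043*x^4 - 6.7326*x^3 + 0.9655*x^2 + 1.0626*x + 0.4761)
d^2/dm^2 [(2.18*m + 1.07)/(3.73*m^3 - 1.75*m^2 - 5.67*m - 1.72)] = (181.980732*m^5 + 93.261936*m^4 - 6.18822399999999*m^3 + 51.716124*m^2 + 65.519802*m + 19.836782)/(51.895117*m^9 - 73.042725*m^8 - 202.389054*m^7 + 144.915611*m^6 + 375.016866*m^5 + 33.674487*m^4 - 251.579967*m^3 - 181.419924*m^2 - 50.322384*m - 5.088448)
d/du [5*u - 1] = 5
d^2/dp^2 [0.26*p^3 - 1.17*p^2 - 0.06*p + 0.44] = 1.56*p - 2.34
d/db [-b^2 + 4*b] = 4 - 2*b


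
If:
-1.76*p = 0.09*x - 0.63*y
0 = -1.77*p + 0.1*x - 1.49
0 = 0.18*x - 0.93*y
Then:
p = 0.40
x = 21.95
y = 4.25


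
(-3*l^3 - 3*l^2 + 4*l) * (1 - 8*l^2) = 24*l^5 + 24*l^4 - 35*l^3 - 3*l^2 + 4*l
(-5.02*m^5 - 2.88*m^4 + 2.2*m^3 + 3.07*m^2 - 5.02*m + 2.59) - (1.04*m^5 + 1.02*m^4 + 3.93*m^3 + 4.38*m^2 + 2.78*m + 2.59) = -6.06*m^5 - 3.9*m^4 - 1.73*m^3 - 1.31*m^2 - 7.8*m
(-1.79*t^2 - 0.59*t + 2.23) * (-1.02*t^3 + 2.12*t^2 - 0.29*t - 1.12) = 1.8258*t^5 - 3.193*t^4 - 3.0063*t^3 + 6.9035*t^2 + 0.0141000000000001*t - 2.4976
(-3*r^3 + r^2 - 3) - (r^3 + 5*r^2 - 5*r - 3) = -4*r^3 - 4*r^2 + 5*r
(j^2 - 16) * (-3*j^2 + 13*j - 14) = -3*j^4 + 13*j^3 + 34*j^2 - 208*j + 224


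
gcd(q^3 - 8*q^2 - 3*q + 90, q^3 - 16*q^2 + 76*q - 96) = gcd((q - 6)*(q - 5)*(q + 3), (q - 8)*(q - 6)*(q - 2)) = q - 6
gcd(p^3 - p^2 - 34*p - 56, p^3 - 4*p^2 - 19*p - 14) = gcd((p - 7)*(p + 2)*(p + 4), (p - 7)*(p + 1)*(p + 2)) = p^2 - 5*p - 14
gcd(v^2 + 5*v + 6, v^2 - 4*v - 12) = v + 2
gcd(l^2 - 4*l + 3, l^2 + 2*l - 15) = l - 3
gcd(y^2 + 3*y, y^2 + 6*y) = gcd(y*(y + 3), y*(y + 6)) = y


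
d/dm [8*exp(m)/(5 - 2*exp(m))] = 40*exp(m)/(2*exp(m) - 5)^2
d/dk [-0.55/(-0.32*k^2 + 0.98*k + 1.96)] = (0.539 - 0.352*k)/(-0.32*k^2 + 0.98*k + 1.96)^2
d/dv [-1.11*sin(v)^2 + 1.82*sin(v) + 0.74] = (1.82 - 2.22*sin(v))*cos(v)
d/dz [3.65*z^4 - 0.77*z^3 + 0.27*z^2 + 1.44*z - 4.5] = 14.6*z^3 - 2.31*z^2 + 0.54*z + 1.44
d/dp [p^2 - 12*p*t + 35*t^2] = 2*p - 12*t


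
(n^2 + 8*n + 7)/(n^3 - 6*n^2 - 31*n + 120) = (n^2 + 8*n + 7)/(n^3 - 6*n^2 - 31*n + 120)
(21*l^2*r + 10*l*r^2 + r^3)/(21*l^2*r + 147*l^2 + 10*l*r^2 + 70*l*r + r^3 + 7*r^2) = r/(r + 7)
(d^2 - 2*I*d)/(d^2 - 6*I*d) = (d - 2*I)/(d - 6*I)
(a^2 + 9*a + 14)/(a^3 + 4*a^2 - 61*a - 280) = (a + 2)/(a^2 - 3*a - 40)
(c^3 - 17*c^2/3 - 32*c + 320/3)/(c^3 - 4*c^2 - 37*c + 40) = (c - 8/3)/(c - 1)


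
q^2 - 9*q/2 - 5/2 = (q - 5)*(q + 1/2)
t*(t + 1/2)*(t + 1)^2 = t^4 + 5*t^3/2 + 2*t^2 + t/2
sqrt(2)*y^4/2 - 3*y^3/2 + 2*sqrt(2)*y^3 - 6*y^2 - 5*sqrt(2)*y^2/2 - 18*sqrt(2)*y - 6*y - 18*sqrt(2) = (y + 2)*(y - 3*sqrt(2))*(y + 3*sqrt(2)/2)*(sqrt(2)*y/2 + sqrt(2))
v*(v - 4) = v^2 - 4*v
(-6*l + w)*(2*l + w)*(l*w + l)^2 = -12*l^4*w^2 - 24*l^4*w - 12*l^4 - 4*l^3*w^3 - 8*l^3*w^2 - 4*l^3*w + l^2*w^4 + 2*l^2*w^3 + l^2*w^2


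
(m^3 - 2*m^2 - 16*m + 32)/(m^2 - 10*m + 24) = (m^2 + 2*m - 8)/(m - 6)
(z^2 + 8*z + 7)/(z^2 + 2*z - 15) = (z^2 + 8*z + 7)/(z^2 + 2*z - 15)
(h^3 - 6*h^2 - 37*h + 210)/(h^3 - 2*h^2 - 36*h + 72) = (h^2 - 12*h + 35)/(h^2 - 8*h + 12)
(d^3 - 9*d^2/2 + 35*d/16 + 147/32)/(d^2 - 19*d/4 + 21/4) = (8*d^2 - 22*d - 21)/(8*(d - 3))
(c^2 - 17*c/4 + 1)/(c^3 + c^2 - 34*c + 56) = (c - 1/4)/(c^2 + 5*c - 14)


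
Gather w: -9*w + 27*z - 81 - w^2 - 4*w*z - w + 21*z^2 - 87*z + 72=-w^2 + w*(-4*z - 10) + 21*z^2 - 60*z - 9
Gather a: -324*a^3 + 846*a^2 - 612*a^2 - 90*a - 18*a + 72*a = -324*a^3 + 234*a^2 - 36*a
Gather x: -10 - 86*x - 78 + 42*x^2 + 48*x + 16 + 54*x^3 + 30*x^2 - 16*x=54*x^3 + 72*x^2 - 54*x - 72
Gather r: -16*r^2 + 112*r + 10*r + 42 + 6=-16*r^2 + 122*r + 48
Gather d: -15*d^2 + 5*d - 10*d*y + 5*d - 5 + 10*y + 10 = -15*d^2 + d*(10 - 10*y) + 10*y + 5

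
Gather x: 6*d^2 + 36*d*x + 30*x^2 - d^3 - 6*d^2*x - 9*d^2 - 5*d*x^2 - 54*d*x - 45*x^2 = -d^3 - 3*d^2 + x^2*(-5*d - 15) + x*(-6*d^2 - 18*d)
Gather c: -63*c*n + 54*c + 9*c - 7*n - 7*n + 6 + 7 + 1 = c*(63 - 63*n) - 14*n + 14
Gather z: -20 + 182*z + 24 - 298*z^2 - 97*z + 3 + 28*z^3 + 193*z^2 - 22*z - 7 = 28*z^3 - 105*z^2 + 63*z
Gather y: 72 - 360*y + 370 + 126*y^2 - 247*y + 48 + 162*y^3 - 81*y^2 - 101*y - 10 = 162*y^3 + 45*y^2 - 708*y + 480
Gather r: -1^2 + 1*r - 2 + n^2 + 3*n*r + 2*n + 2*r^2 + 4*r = n^2 + 2*n + 2*r^2 + r*(3*n + 5) - 3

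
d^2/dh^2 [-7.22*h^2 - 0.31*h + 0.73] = -14.4400000000000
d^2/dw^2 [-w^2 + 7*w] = -2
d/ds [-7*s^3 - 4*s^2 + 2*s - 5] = -21*s^2 - 8*s + 2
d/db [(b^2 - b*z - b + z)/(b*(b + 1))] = (b^2*z + 2*b^2 - 2*b*z - z)/(b^2*(b^2 + 2*b + 1))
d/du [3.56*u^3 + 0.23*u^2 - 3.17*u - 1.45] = 10.68*u^2 + 0.46*u - 3.17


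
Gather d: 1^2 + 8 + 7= 16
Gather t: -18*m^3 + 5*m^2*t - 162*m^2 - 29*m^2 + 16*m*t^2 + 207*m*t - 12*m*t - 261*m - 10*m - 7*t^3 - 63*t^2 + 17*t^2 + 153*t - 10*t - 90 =-18*m^3 - 191*m^2 - 271*m - 7*t^3 + t^2*(16*m - 46) + t*(5*m^2 + 195*m + 143) - 90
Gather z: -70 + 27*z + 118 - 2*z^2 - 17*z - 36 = -2*z^2 + 10*z + 12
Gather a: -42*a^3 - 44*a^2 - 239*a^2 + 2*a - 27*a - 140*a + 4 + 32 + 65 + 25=-42*a^3 - 283*a^2 - 165*a + 126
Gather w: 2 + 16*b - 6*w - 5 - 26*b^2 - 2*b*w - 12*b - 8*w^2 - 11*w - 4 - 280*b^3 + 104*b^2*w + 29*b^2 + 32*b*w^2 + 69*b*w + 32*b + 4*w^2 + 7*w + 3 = -280*b^3 + 3*b^2 + 36*b + w^2*(32*b - 4) + w*(104*b^2 + 67*b - 10) - 4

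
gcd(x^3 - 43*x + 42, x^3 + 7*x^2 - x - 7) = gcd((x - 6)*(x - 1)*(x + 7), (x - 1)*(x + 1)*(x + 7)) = x^2 + 6*x - 7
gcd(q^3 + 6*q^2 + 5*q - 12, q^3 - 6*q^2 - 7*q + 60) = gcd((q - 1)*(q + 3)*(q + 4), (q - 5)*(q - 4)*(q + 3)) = q + 3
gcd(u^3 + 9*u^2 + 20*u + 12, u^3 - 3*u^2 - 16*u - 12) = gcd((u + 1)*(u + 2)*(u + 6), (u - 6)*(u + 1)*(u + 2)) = u^2 + 3*u + 2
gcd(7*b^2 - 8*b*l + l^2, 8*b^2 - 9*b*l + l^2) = b - l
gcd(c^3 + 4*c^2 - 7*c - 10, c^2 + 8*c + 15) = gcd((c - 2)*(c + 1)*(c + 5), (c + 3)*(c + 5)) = c + 5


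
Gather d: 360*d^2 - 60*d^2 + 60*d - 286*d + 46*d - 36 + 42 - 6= 300*d^2 - 180*d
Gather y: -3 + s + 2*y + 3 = s + 2*y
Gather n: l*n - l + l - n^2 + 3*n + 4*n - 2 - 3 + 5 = -n^2 + n*(l + 7)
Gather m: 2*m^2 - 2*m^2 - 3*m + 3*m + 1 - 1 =0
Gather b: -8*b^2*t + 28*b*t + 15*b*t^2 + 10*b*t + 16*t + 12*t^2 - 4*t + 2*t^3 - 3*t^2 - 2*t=-8*b^2*t + b*(15*t^2 + 38*t) + 2*t^3 + 9*t^2 + 10*t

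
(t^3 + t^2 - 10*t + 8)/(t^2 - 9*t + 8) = (t^2 + 2*t - 8)/(t - 8)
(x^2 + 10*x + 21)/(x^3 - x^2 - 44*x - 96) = (x + 7)/(x^2 - 4*x - 32)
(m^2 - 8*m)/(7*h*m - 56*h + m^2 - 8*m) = m/(7*h + m)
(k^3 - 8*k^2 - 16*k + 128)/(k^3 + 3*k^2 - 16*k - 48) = (k - 8)/(k + 3)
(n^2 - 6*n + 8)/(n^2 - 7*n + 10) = (n - 4)/(n - 5)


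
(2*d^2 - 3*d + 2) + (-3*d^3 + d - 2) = -3*d^3 + 2*d^2 - 2*d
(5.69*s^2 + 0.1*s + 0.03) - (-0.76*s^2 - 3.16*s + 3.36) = 6.45*s^2 + 3.26*s - 3.33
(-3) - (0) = -3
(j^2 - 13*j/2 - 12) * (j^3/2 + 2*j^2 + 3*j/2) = j^5/2 - 5*j^4/4 - 35*j^3/2 - 135*j^2/4 - 18*j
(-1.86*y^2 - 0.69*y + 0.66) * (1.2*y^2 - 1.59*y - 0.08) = -2.232*y^4 + 2.1294*y^3 + 2.0379*y^2 - 0.9942*y - 0.0528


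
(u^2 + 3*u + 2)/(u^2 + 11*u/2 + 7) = 2*(u + 1)/(2*u + 7)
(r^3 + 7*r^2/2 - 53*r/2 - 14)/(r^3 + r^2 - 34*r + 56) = (r + 1/2)/(r - 2)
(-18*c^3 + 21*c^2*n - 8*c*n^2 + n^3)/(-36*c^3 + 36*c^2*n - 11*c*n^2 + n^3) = (3*c - n)/(6*c - n)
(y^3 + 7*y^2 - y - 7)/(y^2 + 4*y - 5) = (y^2 + 8*y + 7)/(y + 5)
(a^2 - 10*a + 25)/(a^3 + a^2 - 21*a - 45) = (a - 5)/(a^2 + 6*a + 9)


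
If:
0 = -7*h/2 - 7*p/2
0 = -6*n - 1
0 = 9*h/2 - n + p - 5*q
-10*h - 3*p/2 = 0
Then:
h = 0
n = -1/6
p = 0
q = 1/30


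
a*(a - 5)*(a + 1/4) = a^3 - 19*a^2/4 - 5*a/4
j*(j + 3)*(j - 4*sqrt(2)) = j^3 - 4*sqrt(2)*j^2 + 3*j^2 - 12*sqrt(2)*j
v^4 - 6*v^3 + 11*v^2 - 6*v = v*(v - 3)*(v - 2)*(v - 1)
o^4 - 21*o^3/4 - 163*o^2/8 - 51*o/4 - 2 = (o - 8)*(o + 1/4)*(o + 1/2)*(o + 2)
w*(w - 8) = w^2 - 8*w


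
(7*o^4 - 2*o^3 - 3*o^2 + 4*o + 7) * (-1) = -7*o^4 + 2*o^3 + 3*o^2 - 4*o - 7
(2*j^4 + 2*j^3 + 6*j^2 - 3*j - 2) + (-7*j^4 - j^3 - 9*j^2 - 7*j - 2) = -5*j^4 + j^3 - 3*j^2 - 10*j - 4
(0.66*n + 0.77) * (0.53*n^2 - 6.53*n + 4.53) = 0.3498*n^3 - 3.9017*n^2 - 2.0383*n + 3.4881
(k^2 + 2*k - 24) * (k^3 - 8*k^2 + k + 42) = k^5 - 6*k^4 - 39*k^3 + 236*k^2 + 60*k - 1008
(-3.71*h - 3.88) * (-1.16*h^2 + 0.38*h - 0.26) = 4.3036*h^3 + 3.091*h^2 - 0.5098*h + 1.0088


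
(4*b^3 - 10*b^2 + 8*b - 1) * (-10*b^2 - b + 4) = -40*b^5 + 96*b^4 - 54*b^3 - 38*b^2 + 33*b - 4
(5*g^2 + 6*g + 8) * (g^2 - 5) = 5*g^4 + 6*g^3 - 17*g^2 - 30*g - 40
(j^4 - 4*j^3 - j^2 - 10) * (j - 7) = j^5 - 11*j^4 + 27*j^3 + 7*j^2 - 10*j + 70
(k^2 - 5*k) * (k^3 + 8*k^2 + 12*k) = k^5 + 3*k^4 - 28*k^3 - 60*k^2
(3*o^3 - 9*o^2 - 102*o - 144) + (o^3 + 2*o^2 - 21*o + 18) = 4*o^3 - 7*o^2 - 123*o - 126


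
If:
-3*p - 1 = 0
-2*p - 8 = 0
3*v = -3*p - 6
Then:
No Solution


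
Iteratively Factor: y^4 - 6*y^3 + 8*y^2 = (y - 2)*(y^3 - 4*y^2) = y*(y - 2)*(y^2 - 4*y) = y*(y - 4)*(y - 2)*(y)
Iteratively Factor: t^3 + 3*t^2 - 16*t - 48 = (t - 4)*(t^2 + 7*t + 12) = (t - 4)*(t + 4)*(t + 3)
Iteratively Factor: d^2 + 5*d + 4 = (d + 4)*(d + 1)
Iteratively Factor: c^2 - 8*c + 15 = (c - 3)*(c - 5)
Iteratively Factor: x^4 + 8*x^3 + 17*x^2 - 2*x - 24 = (x + 2)*(x^3 + 6*x^2 + 5*x - 12) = (x + 2)*(x + 3)*(x^2 + 3*x - 4) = (x - 1)*(x + 2)*(x + 3)*(x + 4)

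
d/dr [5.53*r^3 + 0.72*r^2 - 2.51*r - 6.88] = 16.59*r^2 + 1.44*r - 2.51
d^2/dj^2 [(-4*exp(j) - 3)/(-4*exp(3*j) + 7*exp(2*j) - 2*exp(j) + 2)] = (256*exp(6*j) + 96*exp(5*j) - 856*exp(4*j) + 1108*exp(3*j) - 246*exp(2*j) - 140*exp(j) + 28)*exp(j)/(64*exp(9*j) - 336*exp(8*j) + 684*exp(7*j) - 775*exp(6*j) + 678*exp(5*j) - 474*exp(4*j) + 224*exp(3*j) - 108*exp(2*j) + 24*exp(j) - 8)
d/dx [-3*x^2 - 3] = -6*x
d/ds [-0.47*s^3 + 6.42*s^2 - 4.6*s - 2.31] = -1.41*s^2 + 12.84*s - 4.6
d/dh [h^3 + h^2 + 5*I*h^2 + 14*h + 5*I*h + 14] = 3*h^2 + h*(2 + 10*I) + 14 + 5*I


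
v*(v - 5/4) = v^2 - 5*v/4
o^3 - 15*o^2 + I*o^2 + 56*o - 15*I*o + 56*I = (o - 8)*(o - 7)*(o + I)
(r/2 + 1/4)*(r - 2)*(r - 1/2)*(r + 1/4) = r^4/2 - 7*r^3/8 - 3*r^2/8 + 7*r/32 + 1/16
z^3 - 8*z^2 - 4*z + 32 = (z - 8)*(z - 2)*(z + 2)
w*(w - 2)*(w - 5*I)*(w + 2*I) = w^4 - 2*w^3 - 3*I*w^3 + 10*w^2 + 6*I*w^2 - 20*w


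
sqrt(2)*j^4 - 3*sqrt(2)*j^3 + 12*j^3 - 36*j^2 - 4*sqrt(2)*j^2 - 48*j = j*(j - 4)*(j + 6*sqrt(2))*(sqrt(2)*j + sqrt(2))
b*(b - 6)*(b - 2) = b^3 - 8*b^2 + 12*b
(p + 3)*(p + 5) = p^2 + 8*p + 15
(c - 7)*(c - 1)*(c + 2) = c^3 - 6*c^2 - 9*c + 14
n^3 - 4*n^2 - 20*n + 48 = (n - 6)*(n - 2)*(n + 4)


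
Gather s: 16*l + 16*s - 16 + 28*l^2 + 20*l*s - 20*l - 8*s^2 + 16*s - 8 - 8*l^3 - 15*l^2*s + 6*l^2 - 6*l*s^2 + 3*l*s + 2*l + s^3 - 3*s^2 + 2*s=-8*l^3 + 34*l^2 - 2*l + s^3 + s^2*(-6*l - 11) + s*(-15*l^2 + 23*l + 34) - 24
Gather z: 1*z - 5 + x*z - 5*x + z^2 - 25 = -5*x + z^2 + z*(x + 1) - 30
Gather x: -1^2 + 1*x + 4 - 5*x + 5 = 8 - 4*x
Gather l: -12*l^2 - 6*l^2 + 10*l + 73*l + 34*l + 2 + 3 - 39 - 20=-18*l^2 + 117*l - 54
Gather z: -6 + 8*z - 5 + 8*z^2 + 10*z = 8*z^2 + 18*z - 11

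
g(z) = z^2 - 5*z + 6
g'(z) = 2*z - 5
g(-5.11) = 57.66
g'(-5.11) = -15.22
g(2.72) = -0.20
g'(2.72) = 0.44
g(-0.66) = 9.74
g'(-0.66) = -6.32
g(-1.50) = 15.75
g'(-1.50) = -8.00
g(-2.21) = 21.93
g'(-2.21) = -9.42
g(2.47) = -0.25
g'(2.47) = -0.06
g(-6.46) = 80.03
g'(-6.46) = -17.92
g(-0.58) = 9.24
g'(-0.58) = -6.16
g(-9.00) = 132.00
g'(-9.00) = -23.00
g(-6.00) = 72.00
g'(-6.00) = -17.00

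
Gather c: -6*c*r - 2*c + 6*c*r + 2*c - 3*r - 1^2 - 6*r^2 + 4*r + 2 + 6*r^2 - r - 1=0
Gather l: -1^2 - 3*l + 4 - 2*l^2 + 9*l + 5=-2*l^2 + 6*l + 8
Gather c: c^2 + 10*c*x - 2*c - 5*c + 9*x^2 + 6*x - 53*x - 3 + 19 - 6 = c^2 + c*(10*x - 7) + 9*x^2 - 47*x + 10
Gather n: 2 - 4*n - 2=-4*n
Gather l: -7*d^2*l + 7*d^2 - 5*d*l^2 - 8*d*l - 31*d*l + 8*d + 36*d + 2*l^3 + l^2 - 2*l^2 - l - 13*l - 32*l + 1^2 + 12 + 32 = 7*d^2 + 44*d + 2*l^3 + l^2*(-5*d - 1) + l*(-7*d^2 - 39*d - 46) + 45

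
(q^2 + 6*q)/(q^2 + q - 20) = q*(q + 6)/(q^2 + q - 20)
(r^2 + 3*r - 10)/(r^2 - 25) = (r - 2)/(r - 5)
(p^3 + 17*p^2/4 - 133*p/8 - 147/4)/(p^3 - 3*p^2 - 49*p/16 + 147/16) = 2*(2*p^2 + 5*p - 42)/(4*p^2 - 19*p + 21)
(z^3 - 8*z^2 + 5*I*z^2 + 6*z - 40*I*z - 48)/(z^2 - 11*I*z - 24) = (z^3 + z^2*(-8 + 5*I) + z*(6 - 40*I) - 48)/(z^2 - 11*I*z - 24)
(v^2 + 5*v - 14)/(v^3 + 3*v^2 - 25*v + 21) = (v - 2)/(v^2 - 4*v + 3)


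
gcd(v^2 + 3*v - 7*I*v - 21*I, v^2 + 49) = v - 7*I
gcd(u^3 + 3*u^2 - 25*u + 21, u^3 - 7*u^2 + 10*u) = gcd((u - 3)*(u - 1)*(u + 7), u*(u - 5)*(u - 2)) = 1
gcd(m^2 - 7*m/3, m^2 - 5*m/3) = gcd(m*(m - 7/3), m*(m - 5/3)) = m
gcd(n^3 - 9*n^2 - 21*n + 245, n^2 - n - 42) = n - 7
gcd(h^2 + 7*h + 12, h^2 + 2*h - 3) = h + 3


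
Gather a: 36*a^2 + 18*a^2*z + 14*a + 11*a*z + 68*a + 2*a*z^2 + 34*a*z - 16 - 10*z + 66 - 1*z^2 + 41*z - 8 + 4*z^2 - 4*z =a^2*(18*z + 36) + a*(2*z^2 + 45*z + 82) + 3*z^2 + 27*z + 42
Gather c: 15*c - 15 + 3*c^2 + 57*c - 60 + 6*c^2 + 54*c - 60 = 9*c^2 + 126*c - 135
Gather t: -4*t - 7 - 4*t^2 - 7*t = -4*t^2 - 11*t - 7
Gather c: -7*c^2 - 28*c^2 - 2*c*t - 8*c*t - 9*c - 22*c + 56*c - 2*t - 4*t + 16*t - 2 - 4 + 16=-35*c^2 + c*(25 - 10*t) + 10*t + 10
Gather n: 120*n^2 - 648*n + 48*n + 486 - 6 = 120*n^2 - 600*n + 480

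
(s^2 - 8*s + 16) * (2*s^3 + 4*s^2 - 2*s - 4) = 2*s^5 - 12*s^4 - 2*s^3 + 76*s^2 - 64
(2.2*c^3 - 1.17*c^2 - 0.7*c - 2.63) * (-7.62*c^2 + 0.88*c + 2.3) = -16.764*c^5 + 10.8514*c^4 + 9.3644*c^3 + 16.7336*c^2 - 3.9244*c - 6.049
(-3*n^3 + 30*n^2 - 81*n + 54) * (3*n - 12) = -9*n^4 + 126*n^3 - 603*n^2 + 1134*n - 648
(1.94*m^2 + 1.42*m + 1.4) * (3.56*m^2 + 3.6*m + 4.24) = 6.9064*m^4 + 12.0392*m^3 + 18.3216*m^2 + 11.0608*m + 5.936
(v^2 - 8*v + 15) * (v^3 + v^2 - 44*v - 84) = v^5 - 7*v^4 - 37*v^3 + 283*v^2 + 12*v - 1260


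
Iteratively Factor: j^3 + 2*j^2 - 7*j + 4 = (j - 1)*(j^2 + 3*j - 4) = (j - 1)*(j + 4)*(j - 1)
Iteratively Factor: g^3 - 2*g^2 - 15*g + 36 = (g + 4)*(g^2 - 6*g + 9) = (g - 3)*(g + 4)*(g - 3)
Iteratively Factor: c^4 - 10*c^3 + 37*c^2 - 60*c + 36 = (c - 2)*(c^3 - 8*c^2 + 21*c - 18) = (c - 3)*(c - 2)*(c^2 - 5*c + 6) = (c - 3)^2*(c - 2)*(c - 2)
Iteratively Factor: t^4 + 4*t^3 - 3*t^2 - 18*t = (t)*(t^3 + 4*t^2 - 3*t - 18) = t*(t + 3)*(t^2 + t - 6) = t*(t + 3)^2*(t - 2)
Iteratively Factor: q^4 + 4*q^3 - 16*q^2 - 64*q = (q)*(q^3 + 4*q^2 - 16*q - 64) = q*(q + 4)*(q^2 - 16) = q*(q + 4)^2*(q - 4)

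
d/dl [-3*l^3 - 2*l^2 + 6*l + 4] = -9*l^2 - 4*l + 6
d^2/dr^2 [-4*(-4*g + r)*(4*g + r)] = -8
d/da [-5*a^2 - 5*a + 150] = -10*a - 5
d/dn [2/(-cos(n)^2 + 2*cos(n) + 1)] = 4*(1 - cos(n))*sin(n)/(sin(n)^2 + 2*cos(n))^2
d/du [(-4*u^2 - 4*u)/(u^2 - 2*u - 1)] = 4*(3*u^2 + 2*u + 1)/(u^4 - 4*u^3 + 2*u^2 + 4*u + 1)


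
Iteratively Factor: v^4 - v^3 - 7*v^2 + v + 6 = (v - 3)*(v^3 + 2*v^2 - v - 2) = (v - 3)*(v + 2)*(v^2 - 1) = (v - 3)*(v + 1)*(v + 2)*(v - 1)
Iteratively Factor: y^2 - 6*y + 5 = (y - 1)*(y - 5)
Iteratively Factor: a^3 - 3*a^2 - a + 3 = (a + 1)*(a^2 - 4*a + 3) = (a - 1)*(a + 1)*(a - 3)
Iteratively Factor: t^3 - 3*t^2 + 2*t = (t - 2)*(t^2 - t) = t*(t - 2)*(t - 1)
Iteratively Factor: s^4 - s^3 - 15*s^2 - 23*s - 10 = (s + 1)*(s^3 - 2*s^2 - 13*s - 10) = (s + 1)^2*(s^2 - 3*s - 10) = (s - 5)*(s + 1)^2*(s + 2)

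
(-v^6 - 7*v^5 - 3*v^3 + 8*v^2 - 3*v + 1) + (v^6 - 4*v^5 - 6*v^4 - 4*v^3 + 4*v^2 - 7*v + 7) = -11*v^5 - 6*v^4 - 7*v^3 + 12*v^2 - 10*v + 8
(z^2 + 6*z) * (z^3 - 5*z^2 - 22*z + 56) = z^5 + z^4 - 52*z^3 - 76*z^2 + 336*z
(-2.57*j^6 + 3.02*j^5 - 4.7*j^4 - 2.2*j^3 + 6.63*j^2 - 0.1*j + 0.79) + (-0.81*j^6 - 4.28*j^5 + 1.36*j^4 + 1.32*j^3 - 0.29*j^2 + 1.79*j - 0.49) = -3.38*j^6 - 1.26*j^5 - 3.34*j^4 - 0.88*j^3 + 6.34*j^2 + 1.69*j + 0.3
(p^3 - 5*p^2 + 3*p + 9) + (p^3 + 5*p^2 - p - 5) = 2*p^3 + 2*p + 4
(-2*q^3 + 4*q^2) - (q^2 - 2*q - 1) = -2*q^3 + 3*q^2 + 2*q + 1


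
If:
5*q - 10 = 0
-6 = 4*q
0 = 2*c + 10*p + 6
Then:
No Solution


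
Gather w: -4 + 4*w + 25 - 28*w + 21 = 42 - 24*w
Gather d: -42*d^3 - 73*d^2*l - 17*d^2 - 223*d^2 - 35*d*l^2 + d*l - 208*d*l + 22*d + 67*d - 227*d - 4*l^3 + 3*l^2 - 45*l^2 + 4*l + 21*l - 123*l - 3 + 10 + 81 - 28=-42*d^3 + d^2*(-73*l - 240) + d*(-35*l^2 - 207*l - 138) - 4*l^3 - 42*l^2 - 98*l + 60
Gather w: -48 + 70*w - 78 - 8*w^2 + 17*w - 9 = -8*w^2 + 87*w - 135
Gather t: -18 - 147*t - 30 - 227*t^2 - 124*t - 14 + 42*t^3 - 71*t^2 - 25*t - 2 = 42*t^3 - 298*t^2 - 296*t - 64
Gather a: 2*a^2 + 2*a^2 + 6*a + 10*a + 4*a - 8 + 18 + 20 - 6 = 4*a^2 + 20*a + 24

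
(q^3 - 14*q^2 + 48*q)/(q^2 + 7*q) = (q^2 - 14*q + 48)/(q + 7)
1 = 1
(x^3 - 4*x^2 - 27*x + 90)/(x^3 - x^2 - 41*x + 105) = (x^2 - x - 30)/(x^2 + 2*x - 35)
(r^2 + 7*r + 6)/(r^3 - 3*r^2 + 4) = (r + 6)/(r^2 - 4*r + 4)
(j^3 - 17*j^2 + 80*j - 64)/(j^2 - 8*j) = j - 9 + 8/j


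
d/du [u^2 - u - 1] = 2*u - 1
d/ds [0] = 0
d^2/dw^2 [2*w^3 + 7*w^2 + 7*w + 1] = 12*w + 14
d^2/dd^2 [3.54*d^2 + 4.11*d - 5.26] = 7.08000000000000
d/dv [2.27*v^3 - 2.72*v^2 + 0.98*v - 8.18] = 6.81*v^2 - 5.44*v + 0.98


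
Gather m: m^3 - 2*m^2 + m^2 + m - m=m^3 - m^2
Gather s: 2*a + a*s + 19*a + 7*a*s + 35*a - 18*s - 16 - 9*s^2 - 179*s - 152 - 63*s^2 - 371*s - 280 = 56*a - 72*s^2 + s*(8*a - 568) - 448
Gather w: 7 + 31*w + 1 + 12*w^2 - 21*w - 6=12*w^2 + 10*w + 2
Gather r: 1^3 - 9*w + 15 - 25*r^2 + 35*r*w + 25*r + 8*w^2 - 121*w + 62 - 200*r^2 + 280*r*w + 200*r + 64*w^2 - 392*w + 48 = -225*r^2 + r*(315*w + 225) + 72*w^2 - 522*w + 126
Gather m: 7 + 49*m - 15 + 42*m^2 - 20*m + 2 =42*m^2 + 29*m - 6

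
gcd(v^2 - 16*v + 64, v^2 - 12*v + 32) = v - 8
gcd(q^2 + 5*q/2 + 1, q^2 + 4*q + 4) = q + 2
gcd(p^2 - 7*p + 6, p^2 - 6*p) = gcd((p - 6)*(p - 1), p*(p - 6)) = p - 6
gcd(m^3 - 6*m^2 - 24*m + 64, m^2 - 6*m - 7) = 1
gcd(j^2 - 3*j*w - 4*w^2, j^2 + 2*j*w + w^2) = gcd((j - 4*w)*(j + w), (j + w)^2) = j + w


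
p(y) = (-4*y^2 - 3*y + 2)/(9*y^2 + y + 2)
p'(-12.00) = 0.00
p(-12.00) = -0.42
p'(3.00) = 0.01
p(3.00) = -0.50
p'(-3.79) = 0.03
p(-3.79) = -0.35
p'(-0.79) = 1.02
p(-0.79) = 0.27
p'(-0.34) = 1.69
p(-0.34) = 0.95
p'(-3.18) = 0.05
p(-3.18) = -0.32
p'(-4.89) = 0.02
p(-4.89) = -0.37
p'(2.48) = 0.00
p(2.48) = -0.50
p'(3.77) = 0.01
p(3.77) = -0.49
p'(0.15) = -2.76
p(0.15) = 0.62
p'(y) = (-18*y - 1)*(-4*y^2 - 3*y + 2)/(9*y^2 + y + 2)^2 + (-8*y - 3)/(9*y^2 + y + 2) = (23*y^2 - 52*y - 8)/(81*y^4 + 18*y^3 + 37*y^2 + 4*y + 4)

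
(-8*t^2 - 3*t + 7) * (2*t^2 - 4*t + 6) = -16*t^4 + 26*t^3 - 22*t^2 - 46*t + 42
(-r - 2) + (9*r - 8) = 8*r - 10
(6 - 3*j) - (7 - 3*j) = -1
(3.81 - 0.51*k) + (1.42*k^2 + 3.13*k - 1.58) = 1.42*k^2 + 2.62*k + 2.23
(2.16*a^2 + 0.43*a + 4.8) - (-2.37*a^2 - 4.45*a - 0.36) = 4.53*a^2 + 4.88*a + 5.16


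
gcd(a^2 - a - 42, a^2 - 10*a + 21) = a - 7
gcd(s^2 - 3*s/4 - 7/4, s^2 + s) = s + 1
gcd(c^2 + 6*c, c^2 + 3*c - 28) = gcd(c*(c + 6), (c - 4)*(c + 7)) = 1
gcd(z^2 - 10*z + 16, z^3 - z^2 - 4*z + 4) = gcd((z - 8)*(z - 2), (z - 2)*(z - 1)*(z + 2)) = z - 2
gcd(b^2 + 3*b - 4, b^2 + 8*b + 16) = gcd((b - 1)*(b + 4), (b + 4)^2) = b + 4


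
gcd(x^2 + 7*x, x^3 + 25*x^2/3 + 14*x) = x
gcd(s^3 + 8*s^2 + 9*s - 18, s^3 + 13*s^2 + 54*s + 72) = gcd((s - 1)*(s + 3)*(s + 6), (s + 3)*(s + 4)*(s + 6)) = s^2 + 9*s + 18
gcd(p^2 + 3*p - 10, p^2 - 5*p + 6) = p - 2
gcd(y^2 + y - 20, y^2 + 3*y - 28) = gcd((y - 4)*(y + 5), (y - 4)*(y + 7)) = y - 4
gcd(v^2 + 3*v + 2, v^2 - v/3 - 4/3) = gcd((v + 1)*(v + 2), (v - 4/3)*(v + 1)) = v + 1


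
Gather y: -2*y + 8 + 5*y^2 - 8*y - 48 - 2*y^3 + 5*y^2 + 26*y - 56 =-2*y^3 + 10*y^2 + 16*y - 96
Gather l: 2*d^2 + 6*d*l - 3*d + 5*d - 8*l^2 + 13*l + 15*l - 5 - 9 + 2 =2*d^2 + 2*d - 8*l^2 + l*(6*d + 28) - 12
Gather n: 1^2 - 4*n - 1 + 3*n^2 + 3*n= 3*n^2 - n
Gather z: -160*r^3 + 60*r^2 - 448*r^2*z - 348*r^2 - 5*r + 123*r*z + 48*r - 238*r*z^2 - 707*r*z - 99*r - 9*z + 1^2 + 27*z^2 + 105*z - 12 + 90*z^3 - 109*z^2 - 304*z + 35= -160*r^3 - 288*r^2 - 56*r + 90*z^3 + z^2*(-238*r - 82) + z*(-448*r^2 - 584*r - 208) + 24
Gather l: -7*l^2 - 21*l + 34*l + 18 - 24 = -7*l^2 + 13*l - 6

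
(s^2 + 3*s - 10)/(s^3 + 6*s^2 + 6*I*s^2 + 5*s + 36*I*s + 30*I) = (s - 2)/(s^2 + s*(1 + 6*I) + 6*I)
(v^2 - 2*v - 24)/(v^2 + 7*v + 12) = (v - 6)/(v + 3)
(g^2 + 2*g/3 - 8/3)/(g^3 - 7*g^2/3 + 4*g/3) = (g + 2)/(g*(g - 1))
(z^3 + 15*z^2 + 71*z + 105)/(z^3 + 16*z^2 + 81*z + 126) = (z + 5)/(z + 6)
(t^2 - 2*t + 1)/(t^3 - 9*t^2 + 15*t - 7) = 1/(t - 7)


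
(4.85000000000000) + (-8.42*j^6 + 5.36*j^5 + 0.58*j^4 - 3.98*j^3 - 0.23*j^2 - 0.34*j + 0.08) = -8.42*j^6 + 5.36*j^5 + 0.58*j^4 - 3.98*j^3 - 0.23*j^2 - 0.34*j + 4.93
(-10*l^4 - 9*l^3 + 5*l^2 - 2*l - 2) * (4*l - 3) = -40*l^5 - 6*l^4 + 47*l^3 - 23*l^2 - 2*l + 6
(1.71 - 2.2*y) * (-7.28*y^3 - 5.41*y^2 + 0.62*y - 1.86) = 16.016*y^4 - 0.546799999999999*y^3 - 10.6151*y^2 + 5.1522*y - 3.1806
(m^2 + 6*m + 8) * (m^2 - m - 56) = m^4 + 5*m^3 - 54*m^2 - 344*m - 448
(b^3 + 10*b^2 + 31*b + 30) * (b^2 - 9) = b^5 + 10*b^4 + 22*b^3 - 60*b^2 - 279*b - 270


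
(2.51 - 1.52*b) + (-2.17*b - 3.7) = -3.69*b - 1.19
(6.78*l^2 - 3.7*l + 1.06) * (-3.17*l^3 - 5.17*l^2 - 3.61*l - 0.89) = -21.4926*l^5 - 23.3236*l^4 - 8.707*l^3 + 1.8426*l^2 - 0.5336*l - 0.9434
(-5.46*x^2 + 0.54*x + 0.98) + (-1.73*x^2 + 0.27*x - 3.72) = -7.19*x^2 + 0.81*x - 2.74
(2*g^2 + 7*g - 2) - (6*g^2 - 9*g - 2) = -4*g^2 + 16*g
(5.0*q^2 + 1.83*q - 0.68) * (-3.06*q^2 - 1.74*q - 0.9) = -15.3*q^4 - 14.2998*q^3 - 5.6034*q^2 - 0.4638*q + 0.612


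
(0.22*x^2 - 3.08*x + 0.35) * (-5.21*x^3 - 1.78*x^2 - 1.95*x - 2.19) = -1.1462*x^5 + 15.6552*x^4 + 3.2299*x^3 + 4.9012*x^2 + 6.0627*x - 0.7665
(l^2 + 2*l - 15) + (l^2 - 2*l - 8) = 2*l^2 - 23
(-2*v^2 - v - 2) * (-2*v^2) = 4*v^4 + 2*v^3 + 4*v^2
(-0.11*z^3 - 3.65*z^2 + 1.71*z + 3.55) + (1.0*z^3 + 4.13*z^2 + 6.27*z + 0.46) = 0.89*z^3 + 0.48*z^2 + 7.98*z + 4.01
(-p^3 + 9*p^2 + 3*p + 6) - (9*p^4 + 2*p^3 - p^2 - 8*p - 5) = -9*p^4 - 3*p^3 + 10*p^2 + 11*p + 11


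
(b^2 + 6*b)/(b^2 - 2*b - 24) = b*(b + 6)/(b^2 - 2*b - 24)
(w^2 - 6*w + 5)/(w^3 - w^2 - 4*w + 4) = (w - 5)/(w^2 - 4)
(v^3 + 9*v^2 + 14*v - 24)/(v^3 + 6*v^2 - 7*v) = (v^2 + 10*v + 24)/(v*(v + 7))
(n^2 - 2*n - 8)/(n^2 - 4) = (n - 4)/(n - 2)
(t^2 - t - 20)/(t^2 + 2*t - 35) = (t + 4)/(t + 7)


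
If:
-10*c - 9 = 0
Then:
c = -9/10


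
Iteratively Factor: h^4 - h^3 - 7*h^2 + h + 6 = (h - 1)*(h^3 - 7*h - 6) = (h - 1)*(h + 1)*(h^2 - h - 6) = (h - 3)*(h - 1)*(h + 1)*(h + 2)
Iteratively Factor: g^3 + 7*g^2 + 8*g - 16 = (g + 4)*(g^2 + 3*g - 4) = (g + 4)^2*(g - 1)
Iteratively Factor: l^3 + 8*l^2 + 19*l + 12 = (l + 4)*(l^2 + 4*l + 3) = (l + 1)*(l + 4)*(l + 3)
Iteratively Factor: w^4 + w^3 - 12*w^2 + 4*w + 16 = (w + 4)*(w^3 - 3*w^2 + 4) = (w - 2)*(w + 4)*(w^2 - w - 2) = (w - 2)^2*(w + 4)*(w + 1)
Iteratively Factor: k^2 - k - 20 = (k + 4)*(k - 5)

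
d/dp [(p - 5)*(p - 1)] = 2*p - 6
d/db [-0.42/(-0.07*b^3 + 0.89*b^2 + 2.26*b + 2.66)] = (-0.0882*b^2 + 0.7476*b + 0.9492)/(-0.07*b^3 + 0.89*b^2 + 2.26*b + 2.66)^2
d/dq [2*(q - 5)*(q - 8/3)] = 4*q - 46/3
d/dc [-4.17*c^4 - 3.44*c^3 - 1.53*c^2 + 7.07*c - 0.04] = -16.68*c^3 - 10.32*c^2 - 3.06*c + 7.07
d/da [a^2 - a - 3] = 2*a - 1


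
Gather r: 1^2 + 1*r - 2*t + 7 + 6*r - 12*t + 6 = 7*r - 14*t + 14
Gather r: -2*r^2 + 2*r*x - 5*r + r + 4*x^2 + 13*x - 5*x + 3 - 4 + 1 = -2*r^2 + r*(2*x - 4) + 4*x^2 + 8*x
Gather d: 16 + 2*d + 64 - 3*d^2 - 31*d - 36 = -3*d^2 - 29*d + 44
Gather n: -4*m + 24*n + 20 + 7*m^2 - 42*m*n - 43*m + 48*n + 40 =7*m^2 - 47*m + n*(72 - 42*m) + 60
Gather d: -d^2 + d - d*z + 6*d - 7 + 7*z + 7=-d^2 + d*(7 - z) + 7*z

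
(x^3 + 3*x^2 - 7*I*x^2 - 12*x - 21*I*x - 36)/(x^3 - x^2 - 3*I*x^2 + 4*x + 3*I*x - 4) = (x^2 + 3*x*(1 - I) - 9*I)/(x^2 + x*(-1 + I) - I)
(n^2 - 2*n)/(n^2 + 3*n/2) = 2*(n - 2)/(2*n + 3)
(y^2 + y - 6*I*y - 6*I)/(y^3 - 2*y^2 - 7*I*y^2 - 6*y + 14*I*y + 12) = (y + 1)/(y^2 - y*(2 + I) + 2*I)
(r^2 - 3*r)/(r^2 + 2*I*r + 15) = r*(r - 3)/(r^2 + 2*I*r + 15)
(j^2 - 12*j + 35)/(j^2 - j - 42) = (j - 5)/(j + 6)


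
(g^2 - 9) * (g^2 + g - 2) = g^4 + g^3 - 11*g^2 - 9*g + 18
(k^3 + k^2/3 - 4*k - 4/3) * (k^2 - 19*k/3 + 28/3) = k^5 - 6*k^4 + 29*k^3/9 + 244*k^2/9 - 260*k/9 - 112/9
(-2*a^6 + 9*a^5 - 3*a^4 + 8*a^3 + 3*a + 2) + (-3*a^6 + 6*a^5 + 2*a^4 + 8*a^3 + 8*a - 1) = -5*a^6 + 15*a^5 - a^4 + 16*a^3 + 11*a + 1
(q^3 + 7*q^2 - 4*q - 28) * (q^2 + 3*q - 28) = q^5 + 10*q^4 - 11*q^3 - 236*q^2 + 28*q + 784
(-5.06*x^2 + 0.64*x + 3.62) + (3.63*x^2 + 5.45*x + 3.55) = -1.43*x^2 + 6.09*x + 7.17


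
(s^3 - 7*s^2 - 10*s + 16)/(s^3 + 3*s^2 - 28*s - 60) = (s^2 - 9*s + 8)/(s^2 + s - 30)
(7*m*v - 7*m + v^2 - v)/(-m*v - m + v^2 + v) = (-7*m*v + 7*m - v^2 + v)/(m*v + m - v^2 - v)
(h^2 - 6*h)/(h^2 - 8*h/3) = 3*(h - 6)/(3*h - 8)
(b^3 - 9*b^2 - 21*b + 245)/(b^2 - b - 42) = (b^2 - 2*b - 35)/(b + 6)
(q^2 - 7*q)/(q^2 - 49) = q/(q + 7)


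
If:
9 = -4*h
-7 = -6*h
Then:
No Solution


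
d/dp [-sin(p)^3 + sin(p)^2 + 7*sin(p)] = (-3*sin(p)^2 + 2*sin(p) + 7)*cos(p)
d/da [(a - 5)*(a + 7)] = 2*a + 2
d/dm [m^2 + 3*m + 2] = 2*m + 3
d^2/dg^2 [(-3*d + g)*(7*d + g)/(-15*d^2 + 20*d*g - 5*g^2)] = 16*d/(5*(d^3 - 3*d^2*g + 3*d*g^2 - g^3))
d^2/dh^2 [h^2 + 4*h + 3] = 2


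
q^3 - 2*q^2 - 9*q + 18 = (q - 3)*(q - 2)*(q + 3)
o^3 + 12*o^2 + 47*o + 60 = (o + 3)*(o + 4)*(o + 5)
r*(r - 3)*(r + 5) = r^3 + 2*r^2 - 15*r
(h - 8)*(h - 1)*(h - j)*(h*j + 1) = h^4*j - h^3*j^2 - 9*h^3*j + h^3 + 9*h^2*j^2 + 7*h^2*j - 9*h^2 - 8*h*j^2 + 9*h*j + 8*h - 8*j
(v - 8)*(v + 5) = v^2 - 3*v - 40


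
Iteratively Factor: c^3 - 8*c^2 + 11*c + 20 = (c - 5)*(c^2 - 3*c - 4) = (c - 5)*(c - 4)*(c + 1)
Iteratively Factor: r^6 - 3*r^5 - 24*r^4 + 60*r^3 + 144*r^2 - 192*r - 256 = (r + 2)*(r^5 - 5*r^4 - 14*r^3 + 88*r^2 - 32*r - 128) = (r + 2)*(r + 4)*(r^4 - 9*r^3 + 22*r^2 - 32) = (r - 4)*(r + 2)*(r + 4)*(r^3 - 5*r^2 + 2*r + 8) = (r - 4)^2*(r + 2)*(r + 4)*(r^2 - r - 2) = (r - 4)^2*(r - 2)*(r + 2)*(r + 4)*(r + 1)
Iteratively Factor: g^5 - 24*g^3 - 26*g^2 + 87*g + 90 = (g - 5)*(g^4 + 5*g^3 + g^2 - 21*g - 18) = (g - 5)*(g + 1)*(g^3 + 4*g^2 - 3*g - 18) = (g - 5)*(g - 2)*(g + 1)*(g^2 + 6*g + 9) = (g - 5)*(g - 2)*(g + 1)*(g + 3)*(g + 3)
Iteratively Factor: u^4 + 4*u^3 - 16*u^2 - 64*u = (u + 4)*(u^3 - 16*u) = (u + 4)^2*(u^2 - 4*u) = u*(u + 4)^2*(u - 4)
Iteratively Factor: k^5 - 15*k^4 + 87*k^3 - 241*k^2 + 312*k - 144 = (k - 4)*(k^4 - 11*k^3 + 43*k^2 - 69*k + 36) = (k - 4)*(k - 1)*(k^3 - 10*k^2 + 33*k - 36) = (k - 4)*(k - 3)*(k - 1)*(k^2 - 7*k + 12) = (k - 4)*(k - 3)^2*(k - 1)*(k - 4)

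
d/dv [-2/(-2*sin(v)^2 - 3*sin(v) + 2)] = -2*(4*sin(v) + 3)*cos(v)/(2*sin(v)^2 + 3*sin(v) - 2)^2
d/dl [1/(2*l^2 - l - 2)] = (1 - 4*l)/(-2*l^2 + l + 2)^2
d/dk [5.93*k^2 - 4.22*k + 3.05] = 11.86*k - 4.22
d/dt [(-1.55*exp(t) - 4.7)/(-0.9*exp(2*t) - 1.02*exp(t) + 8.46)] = (-(1.55*exp(t) + 4.7)*(1.8*exp(t) + 1.02) + 1.395*exp(2*t) + 1.581*exp(t) - 13.113)*exp(t)/(0.9*exp(2*t) + 1.02*exp(t) - 8.46)^2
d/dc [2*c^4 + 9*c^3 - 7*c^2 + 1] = c*(8*c^2 + 27*c - 14)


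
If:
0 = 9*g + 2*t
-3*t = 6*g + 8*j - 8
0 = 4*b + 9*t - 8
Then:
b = 2 - 9*t/4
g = -2*t/9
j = 1 - 5*t/24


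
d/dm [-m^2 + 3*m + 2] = 3 - 2*m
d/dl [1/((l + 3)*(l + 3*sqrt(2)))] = -(2*l + 3 + 3*sqrt(2))/((l + 3)^2*(l + 3*sqrt(2))^2)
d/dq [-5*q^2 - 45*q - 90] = -10*q - 45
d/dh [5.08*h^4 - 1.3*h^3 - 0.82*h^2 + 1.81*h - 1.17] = 20.32*h^3 - 3.9*h^2 - 1.64*h + 1.81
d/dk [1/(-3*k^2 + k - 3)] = (6*k - 1)/(3*k^2 - k + 3)^2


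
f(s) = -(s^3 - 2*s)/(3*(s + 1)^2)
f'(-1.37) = -11.06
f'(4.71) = -0.32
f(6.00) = -1.39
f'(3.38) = -0.31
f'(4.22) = -0.32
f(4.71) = -0.97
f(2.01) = -0.15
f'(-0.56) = 9.21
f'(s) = -(3*s^2 - 2)/(3*(s + 1)^2) + 2*(s^3 - 2*s)/(3*(s + 1)^3)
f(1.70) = -0.07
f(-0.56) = -1.63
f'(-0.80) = 91.33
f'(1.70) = -0.25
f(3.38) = -0.55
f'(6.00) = -0.32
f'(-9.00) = -0.33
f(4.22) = -0.82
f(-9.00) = 3.70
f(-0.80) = -9.07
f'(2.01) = -0.27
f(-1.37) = -0.41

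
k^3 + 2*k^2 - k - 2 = (k - 1)*(k + 1)*(k + 2)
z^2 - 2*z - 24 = (z - 6)*(z + 4)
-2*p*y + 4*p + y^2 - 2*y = (-2*p + y)*(y - 2)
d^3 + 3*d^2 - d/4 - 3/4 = (d - 1/2)*(d + 1/2)*(d + 3)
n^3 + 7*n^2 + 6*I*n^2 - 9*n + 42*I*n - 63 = (n + 7)*(n + 3*I)^2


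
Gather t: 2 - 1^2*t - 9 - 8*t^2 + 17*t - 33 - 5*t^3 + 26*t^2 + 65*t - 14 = -5*t^3 + 18*t^2 + 81*t - 54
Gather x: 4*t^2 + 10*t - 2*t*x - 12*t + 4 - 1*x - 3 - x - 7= 4*t^2 - 2*t + x*(-2*t - 2) - 6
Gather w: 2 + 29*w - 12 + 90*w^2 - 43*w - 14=90*w^2 - 14*w - 24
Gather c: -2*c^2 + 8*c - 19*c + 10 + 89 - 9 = -2*c^2 - 11*c + 90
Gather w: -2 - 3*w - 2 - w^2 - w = -w^2 - 4*w - 4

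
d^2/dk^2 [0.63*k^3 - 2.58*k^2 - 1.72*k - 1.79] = 3.78*k - 5.16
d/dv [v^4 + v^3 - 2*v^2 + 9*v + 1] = 4*v^3 + 3*v^2 - 4*v + 9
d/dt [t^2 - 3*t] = 2*t - 3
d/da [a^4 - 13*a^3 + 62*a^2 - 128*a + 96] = 4*a^3 - 39*a^2 + 124*a - 128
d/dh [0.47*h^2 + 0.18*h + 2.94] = 0.94*h + 0.18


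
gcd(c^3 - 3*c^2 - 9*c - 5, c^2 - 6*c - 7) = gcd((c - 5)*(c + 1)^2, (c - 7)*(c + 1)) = c + 1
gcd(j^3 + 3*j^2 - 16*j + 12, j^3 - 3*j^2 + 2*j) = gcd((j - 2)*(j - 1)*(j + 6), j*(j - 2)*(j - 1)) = j^2 - 3*j + 2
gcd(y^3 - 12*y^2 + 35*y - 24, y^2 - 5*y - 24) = y - 8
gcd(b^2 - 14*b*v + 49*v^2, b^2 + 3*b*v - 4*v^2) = 1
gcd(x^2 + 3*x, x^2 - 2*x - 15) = x + 3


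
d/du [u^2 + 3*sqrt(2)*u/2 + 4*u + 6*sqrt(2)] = 2*u + 3*sqrt(2)/2 + 4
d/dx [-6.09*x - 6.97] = -6.09000000000000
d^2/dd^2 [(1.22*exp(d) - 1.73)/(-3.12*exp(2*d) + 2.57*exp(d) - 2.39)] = (-11.875968*exp(4*d) + 57.5796*exp(3*d) + 12.96828*exp(2*d) - 47.668185*exp(d) + 3.657417)*exp(d)/(30.371328*exp(6*d) - 75.052224*exp(5*d) + 131.617512*exp(4*d) - 131.958449*exp(3*d) + 100.822389*exp(2*d) - 44.040291*exp(d) + 13.651919)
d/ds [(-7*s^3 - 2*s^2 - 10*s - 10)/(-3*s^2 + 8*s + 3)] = (21*s^4 - 112*s^3 - 109*s^2 - 72*s + 50)/(9*s^4 - 48*s^3 + 46*s^2 + 48*s + 9)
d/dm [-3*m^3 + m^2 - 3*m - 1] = -9*m^2 + 2*m - 3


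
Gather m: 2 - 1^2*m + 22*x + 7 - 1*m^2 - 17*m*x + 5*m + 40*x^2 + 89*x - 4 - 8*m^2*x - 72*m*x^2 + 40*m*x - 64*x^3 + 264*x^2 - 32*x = m^2*(-8*x - 1) + m*(-72*x^2 + 23*x + 4) - 64*x^3 + 304*x^2 + 79*x + 5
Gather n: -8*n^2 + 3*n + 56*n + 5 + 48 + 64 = -8*n^2 + 59*n + 117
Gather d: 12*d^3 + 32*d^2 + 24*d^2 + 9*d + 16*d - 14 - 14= 12*d^3 + 56*d^2 + 25*d - 28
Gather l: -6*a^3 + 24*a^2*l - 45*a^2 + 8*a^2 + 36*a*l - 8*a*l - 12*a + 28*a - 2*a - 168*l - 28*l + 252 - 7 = -6*a^3 - 37*a^2 + 14*a + l*(24*a^2 + 28*a - 196) + 245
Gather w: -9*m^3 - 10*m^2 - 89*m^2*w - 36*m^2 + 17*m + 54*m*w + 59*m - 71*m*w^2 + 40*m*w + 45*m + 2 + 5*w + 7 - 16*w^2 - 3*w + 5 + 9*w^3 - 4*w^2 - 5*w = -9*m^3 - 46*m^2 + 121*m + 9*w^3 + w^2*(-71*m - 20) + w*(-89*m^2 + 94*m - 3) + 14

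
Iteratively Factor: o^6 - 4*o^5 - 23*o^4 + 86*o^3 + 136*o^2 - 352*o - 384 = (o + 1)*(o^5 - 5*o^4 - 18*o^3 + 104*o^2 + 32*o - 384) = (o + 1)*(o + 4)*(o^4 - 9*o^3 + 18*o^2 + 32*o - 96) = (o + 1)*(o + 2)*(o + 4)*(o^3 - 11*o^2 + 40*o - 48) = (o - 4)*(o + 1)*(o + 2)*(o + 4)*(o^2 - 7*o + 12) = (o - 4)^2*(o + 1)*(o + 2)*(o + 4)*(o - 3)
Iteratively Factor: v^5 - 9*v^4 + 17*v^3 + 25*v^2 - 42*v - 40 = (v - 2)*(v^4 - 7*v^3 + 3*v^2 + 31*v + 20) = (v - 4)*(v - 2)*(v^3 - 3*v^2 - 9*v - 5) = (v - 5)*(v - 4)*(v - 2)*(v^2 + 2*v + 1) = (v - 5)*(v - 4)*(v - 2)*(v + 1)*(v + 1)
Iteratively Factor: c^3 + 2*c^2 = (c)*(c^2 + 2*c) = c^2*(c + 2)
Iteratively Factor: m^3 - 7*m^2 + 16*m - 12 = (m - 2)*(m^2 - 5*m + 6) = (m - 3)*(m - 2)*(m - 2)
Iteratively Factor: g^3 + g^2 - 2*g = (g)*(g^2 + g - 2) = g*(g - 1)*(g + 2)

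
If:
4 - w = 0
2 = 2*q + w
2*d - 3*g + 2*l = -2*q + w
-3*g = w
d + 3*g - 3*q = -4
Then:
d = -3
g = -4/3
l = 4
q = -1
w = 4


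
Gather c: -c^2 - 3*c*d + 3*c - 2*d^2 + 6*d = -c^2 + c*(3 - 3*d) - 2*d^2 + 6*d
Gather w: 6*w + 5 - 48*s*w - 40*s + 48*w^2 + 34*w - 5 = -40*s + 48*w^2 + w*(40 - 48*s)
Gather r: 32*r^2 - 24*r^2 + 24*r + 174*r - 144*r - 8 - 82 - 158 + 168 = 8*r^2 + 54*r - 80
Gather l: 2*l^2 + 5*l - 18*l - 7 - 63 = 2*l^2 - 13*l - 70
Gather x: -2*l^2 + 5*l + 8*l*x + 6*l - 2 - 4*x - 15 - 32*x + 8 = -2*l^2 + 11*l + x*(8*l - 36) - 9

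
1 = 1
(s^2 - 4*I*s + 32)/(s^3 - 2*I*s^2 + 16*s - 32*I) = (s - 8*I)/(s^2 - 6*I*s - 8)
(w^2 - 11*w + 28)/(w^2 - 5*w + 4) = (w - 7)/(w - 1)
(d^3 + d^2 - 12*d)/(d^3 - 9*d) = (d + 4)/(d + 3)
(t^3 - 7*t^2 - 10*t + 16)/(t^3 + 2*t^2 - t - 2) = (t - 8)/(t + 1)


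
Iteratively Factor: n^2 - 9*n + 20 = (n - 4)*(n - 5)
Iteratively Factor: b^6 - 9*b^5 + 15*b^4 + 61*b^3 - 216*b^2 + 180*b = (b - 2)*(b^5 - 7*b^4 + b^3 + 63*b^2 - 90*b) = (b - 5)*(b - 2)*(b^4 - 2*b^3 - 9*b^2 + 18*b) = (b - 5)*(b - 2)^2*(b^3 - 9*b) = (b - 5)*(b - 3)*(b - 2)^2*(b^2 + 3*b) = b*(b - 5)*(b - 3)*(b - 2)^2*(b + 3)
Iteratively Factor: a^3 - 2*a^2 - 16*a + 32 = (a - 4)*(a^2 + 2*a - 8) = (a - 4)*(a - 2)*(a + 4)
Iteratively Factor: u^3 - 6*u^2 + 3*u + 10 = (u + 1)*(u^2 - 7*u + 10) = (u - 5)*(u + 1)*(u - 2)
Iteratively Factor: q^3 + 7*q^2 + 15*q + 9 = (q + 3)*(q^2 + 4*q + 3) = (q + 3)^2*(q + 1)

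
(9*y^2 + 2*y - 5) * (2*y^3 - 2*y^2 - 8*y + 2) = 18*y^5 - 14*y^4 - 86*y^3 + 12*y^2 + 44*y - 10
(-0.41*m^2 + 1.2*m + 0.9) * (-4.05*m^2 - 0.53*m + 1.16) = 1.6605*m^4 - 4.6427*m^3 - 4.7566*m^2 + 0.915*m + 1.044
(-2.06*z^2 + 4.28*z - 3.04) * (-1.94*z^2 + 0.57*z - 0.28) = 3.9964*z^4 - 9.4774*z^3 + 8.914*z^2 - 2.9312*z + 0.8512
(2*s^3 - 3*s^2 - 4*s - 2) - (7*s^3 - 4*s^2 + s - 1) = -5*s^3 + s^2 - 5*s - 1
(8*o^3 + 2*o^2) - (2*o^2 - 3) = 8*o^3 + 3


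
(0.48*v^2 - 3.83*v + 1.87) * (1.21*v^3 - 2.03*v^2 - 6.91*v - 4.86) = 0.5808*v^5 - 5.6087*v^4 + 6.7208*v^3 + 20.3364*v^2 + 5.6921*v - 9.0882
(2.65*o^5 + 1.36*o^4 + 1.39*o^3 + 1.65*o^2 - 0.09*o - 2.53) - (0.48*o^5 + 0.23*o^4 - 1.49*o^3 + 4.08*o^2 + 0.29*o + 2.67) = 2.17*o^5 + 1.13*o^4 + 2.88*o^3 - 2.43*o^2 - 0.38*o - 5.2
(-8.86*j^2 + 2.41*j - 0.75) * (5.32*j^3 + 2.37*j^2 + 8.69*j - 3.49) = -47.1352*j^5 - 8.177*j^4 - 75.2717*j^3 + 50.0868*j^2 - 14.9284*j + 2.6175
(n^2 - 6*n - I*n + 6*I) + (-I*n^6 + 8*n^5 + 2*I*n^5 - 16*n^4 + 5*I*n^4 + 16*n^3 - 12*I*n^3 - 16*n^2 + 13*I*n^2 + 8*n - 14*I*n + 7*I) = -I*n^6 + 8*n^5 + 2*I*n^5 - 16*n^4 + 5*I*n^4 + 16*n^3 - 12*I*n^3 - 15*n^2 + 13*I*n^2 + 2*n - 15*I*n + 13*I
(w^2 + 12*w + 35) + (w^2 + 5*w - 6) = 2*w^2 + 17*w + 29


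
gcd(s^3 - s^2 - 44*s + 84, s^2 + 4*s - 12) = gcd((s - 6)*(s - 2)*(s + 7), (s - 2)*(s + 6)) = s - 2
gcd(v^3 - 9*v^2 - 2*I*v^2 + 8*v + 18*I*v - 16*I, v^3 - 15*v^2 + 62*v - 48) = v^2 - 9*v + 8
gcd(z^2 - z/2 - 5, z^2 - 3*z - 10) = z + 2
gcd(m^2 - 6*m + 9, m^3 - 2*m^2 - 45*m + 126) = m - 3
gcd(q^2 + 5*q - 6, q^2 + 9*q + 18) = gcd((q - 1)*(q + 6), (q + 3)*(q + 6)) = q + 6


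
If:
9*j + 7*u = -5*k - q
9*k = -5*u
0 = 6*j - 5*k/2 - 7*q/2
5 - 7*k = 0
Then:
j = 97/175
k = 5/7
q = 11/25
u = -9/7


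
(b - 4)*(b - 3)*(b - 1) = b^3 - 8*b^2 + 19*b - 12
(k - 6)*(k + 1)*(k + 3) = k^3 - 2*k^2 - 21*k - 18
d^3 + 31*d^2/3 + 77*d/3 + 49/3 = (d + 1)*(d + 7/3)*(d + 7)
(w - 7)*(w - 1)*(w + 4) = w^3 - 4*w^2 - 25*w + 28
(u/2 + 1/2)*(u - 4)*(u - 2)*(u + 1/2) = u^4/2 - 9*u^3/4 - u^2/4 + 9*u/2 + 2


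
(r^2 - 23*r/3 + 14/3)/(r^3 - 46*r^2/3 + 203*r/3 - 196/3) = (3*r - 2)/(3*r^2 - 25*r + 28)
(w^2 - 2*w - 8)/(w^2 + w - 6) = (w^2 - 2*w - 8)/(w^2 + w - 6)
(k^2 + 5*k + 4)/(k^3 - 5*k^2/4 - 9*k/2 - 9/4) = 4*(k + 4)/(4*k^2 - 9*k - 9)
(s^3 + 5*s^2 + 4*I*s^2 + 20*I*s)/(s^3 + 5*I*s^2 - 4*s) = (s + 5)/(s + I)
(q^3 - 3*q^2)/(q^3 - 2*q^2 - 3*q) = q/(q + 1)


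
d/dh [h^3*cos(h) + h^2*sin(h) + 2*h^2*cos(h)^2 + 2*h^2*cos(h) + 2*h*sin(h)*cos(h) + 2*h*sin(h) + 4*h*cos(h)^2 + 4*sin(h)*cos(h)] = -h^3*sin(h) - 2*h^2*sin(h) - 2*h^2*sin(2*h) + 4*h^2*cos(h) + 2*h*sin(h) + 6*h*cos(h) + 4*sqrt(2)*h*cos(2*h + pi/4) + 2*h + 2*sin(h) + sin(2*h) + 6*cos(2*h) + 2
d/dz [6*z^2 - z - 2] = 12*z - 1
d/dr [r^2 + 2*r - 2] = 2*r + 2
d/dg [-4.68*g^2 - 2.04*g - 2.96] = -9.36*g - 2.04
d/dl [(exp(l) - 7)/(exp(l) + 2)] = 9*exp(l)/(exp(l) + 2)^2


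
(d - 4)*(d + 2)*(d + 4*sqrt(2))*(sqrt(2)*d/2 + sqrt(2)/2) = sqrt(2)*d^4/2 - sqrt(2)*d^3/2 + 4*d^3 - 5*sqrt(2)*d^2 - 4*d^2 - 40*d - 4*sqrt(2)*d - 32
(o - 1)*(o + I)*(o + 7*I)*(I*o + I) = I*o^4 - 8*o^3 - 8*I*o^2 + 8*o + 7*I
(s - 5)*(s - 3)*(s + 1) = s^3 - 7*s^2 + 7*s + 15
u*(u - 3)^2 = u^3 - 6*u^2 + 9*u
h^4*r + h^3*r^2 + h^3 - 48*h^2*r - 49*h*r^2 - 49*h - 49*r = (h - 7)*(h + 7)*(h + r)*(h*r + 1)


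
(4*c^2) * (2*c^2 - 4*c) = 8*c^4 - 16*c^3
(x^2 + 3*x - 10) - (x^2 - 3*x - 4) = 6*x - 6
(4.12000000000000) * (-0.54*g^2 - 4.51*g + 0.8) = -2.2248*g^2 - 18.5812*g + 3.296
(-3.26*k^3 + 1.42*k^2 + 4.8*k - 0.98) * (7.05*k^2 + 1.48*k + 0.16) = -22.983*k^5 + 5.1862*k^4 + 35.42*k^3 + 0.4222*k^2 - 0.6824*k - 0.1568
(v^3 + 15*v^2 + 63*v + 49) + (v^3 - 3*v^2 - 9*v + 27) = 2*v^3 + 12*v^2 + 54*v + 76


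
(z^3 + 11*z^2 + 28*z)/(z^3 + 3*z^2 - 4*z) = (z + 7)/(z - 1)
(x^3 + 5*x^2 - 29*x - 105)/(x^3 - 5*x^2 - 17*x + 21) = (x^2 + 2*x - 35)/(x^2 - 8*x + 7)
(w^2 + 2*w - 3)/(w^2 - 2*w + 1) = (w + 3)/(w - 1)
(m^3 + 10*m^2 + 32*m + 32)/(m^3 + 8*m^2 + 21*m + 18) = (m^2 + 8*m + 16)/(m^2 + 6*m + 9)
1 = 1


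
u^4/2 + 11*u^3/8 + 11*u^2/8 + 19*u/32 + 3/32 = (u/2 + 1/4)*(u + 1/2)*(u + 3/4)*(u + 1)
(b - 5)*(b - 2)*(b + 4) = b^3 - 3*b^2 - 18*b + 40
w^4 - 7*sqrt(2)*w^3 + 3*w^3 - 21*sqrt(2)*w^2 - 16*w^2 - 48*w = w*(w + 3)*(w - 8*sqrt(2))*(w + sqrt(2))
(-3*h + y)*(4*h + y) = -12*h^2 + h*y + y^2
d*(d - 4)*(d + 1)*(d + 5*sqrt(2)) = d^4 - 3*d^3 + 5*sqrt(2)*d^3 - 15*sqrt(2)*d^2 - 4*d^2 - 20*sqrt(2)*d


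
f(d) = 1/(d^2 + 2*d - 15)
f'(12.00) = 0.00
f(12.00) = 0.01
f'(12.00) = 0.00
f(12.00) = 0.01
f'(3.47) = -0.56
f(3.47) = 0.25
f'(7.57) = -0.01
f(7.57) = 0.02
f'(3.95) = -0.14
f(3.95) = 0.12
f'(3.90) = -0.15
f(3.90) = 0.12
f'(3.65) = -0.29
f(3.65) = 0.18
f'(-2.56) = 0.02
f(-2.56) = -0.07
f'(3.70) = -0.25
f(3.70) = 0.16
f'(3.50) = -0.50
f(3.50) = 0.24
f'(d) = (-2*d - 2)/(d^2 + 2*d - 15)^2 = 2*(-d - 1)/(d^2 + 2*d - 15)^2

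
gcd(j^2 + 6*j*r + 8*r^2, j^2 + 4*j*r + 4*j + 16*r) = j + 4*r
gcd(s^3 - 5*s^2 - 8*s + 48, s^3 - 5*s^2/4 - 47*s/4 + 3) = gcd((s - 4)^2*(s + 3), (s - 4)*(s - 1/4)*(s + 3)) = s^2 - s - 12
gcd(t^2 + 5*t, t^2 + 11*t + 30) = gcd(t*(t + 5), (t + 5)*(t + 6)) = t + 5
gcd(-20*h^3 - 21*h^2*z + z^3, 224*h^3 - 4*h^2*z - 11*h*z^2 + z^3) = 4*h + z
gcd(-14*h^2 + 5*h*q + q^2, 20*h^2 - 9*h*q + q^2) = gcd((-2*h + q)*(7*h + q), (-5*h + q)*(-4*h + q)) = 1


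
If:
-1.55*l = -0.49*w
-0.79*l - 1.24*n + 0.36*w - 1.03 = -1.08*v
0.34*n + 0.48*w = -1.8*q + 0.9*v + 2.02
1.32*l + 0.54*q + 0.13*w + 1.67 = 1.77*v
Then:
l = 0.316129032258064*w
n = 0.305021239473591*w + 0.463454744792301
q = 1.77758997577185 - 0.200222404293565*w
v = 0.248118770769559*w + 1.48581841068746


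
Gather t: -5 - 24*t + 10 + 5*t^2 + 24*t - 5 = 5*t^2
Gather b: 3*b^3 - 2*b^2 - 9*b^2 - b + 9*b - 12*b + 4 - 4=3*b^3 - 11*b^2 - 4*b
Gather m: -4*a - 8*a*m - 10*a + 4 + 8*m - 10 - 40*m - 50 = -14*a + m*(-8*a - 32) - 56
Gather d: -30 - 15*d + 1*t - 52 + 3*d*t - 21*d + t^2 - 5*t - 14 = d*(3*t - 36) + t^2 - 4*t - 96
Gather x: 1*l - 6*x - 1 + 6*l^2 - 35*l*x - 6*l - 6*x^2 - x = 6*l^2 - 5*l - 6*x^2 + x*(-35*l - 7) - 1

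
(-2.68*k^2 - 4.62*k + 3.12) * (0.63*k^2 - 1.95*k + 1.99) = -1.6884*k^4 + 2.3154*k^3 + 5.6414*k^2 - 15.2778*k + 6.2088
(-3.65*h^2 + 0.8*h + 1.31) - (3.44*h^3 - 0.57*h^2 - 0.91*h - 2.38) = -3.44*h^3 - 3.08*h^2 + 1.71*h + 3.69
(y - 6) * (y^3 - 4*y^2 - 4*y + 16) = y^4 - 10*y^3 + 20*y^2 + 40*y - 96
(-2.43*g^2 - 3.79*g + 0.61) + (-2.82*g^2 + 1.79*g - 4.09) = -5.25*g^2 - 2.0*g - 3.48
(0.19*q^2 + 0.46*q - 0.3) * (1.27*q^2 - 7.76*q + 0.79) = 0.2413*q^4 - 0.8902*q^3 - 3.8005*q^2 + 2.6914*q - 0.237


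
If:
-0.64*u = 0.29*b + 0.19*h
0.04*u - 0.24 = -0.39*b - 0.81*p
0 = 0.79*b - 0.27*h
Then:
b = -0.756567425569177*u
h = -2.21366024518389*u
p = 0.314890488854295*u + 0.296296296296296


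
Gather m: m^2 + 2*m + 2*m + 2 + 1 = m^2 + 4*m + 3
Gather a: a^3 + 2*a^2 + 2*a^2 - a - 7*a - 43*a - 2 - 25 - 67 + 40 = a^3 + 4*a^2 - 51*a - 54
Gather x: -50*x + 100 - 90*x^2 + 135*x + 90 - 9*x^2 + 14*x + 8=-99*x^2 + 99*x + 198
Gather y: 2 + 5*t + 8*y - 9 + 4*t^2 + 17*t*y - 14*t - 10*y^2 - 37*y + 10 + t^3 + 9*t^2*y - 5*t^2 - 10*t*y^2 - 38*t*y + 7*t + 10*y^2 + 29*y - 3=t^3 - t^2 - 10*t*y^2 - 2*t + y*(9*t^2 - 21*t)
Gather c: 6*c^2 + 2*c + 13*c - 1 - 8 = 6*c^2 + 15*c - 9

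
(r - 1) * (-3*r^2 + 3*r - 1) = -3*r^3 + 6*r^2 - 4*r + 1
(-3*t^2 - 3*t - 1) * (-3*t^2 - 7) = 9*t^4 + 9*t^3 + 24*t^2 + 21*t + 7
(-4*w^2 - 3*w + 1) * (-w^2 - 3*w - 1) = 4*w^4 + 15*w^3 + 12*w^2 - 1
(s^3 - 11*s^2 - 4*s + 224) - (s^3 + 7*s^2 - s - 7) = -18*s^2 - 3*s + 231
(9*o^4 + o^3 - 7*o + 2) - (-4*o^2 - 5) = 9*o^4 + o^3 + 4*o^2 - 7*o + 7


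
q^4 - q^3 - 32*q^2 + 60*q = q*(q - 5)*(q - 2)*(q + 6)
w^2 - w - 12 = (w - 4)*(w + 3)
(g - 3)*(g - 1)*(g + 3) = g^3 - g^2 - 9*g + 9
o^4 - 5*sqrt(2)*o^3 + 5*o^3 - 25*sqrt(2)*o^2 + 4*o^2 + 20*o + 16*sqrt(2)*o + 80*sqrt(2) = (o + 5)*(o - 4*sqrt(2))*(o - 2*sqrt(2))*(o + sqrt(2))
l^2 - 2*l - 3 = (l - 3)*(l + 1)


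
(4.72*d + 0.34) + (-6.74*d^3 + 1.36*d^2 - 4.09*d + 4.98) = -6.74*d^3 + 1.36*d^2 + 0.63*d + 5.32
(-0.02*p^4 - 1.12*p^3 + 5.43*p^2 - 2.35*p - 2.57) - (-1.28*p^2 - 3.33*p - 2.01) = -0.02*p^4 - 1.12*p^3 + 6.71*p^2 + 0.98*p - 0.56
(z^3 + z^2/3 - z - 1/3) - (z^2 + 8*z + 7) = z^3 - 2*z^2/3 - 9*z - 22/3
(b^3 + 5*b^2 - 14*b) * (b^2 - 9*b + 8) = b^5 - 4*b^4 - 51*b^3 + 166*b^2 - 112*b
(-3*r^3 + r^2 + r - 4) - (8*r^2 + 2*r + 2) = -3*r^3 - 7*r^2 - r - 6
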